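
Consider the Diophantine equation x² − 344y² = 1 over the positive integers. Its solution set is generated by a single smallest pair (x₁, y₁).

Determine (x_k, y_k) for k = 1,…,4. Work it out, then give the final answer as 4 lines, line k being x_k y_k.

10405 561
216528049 11674410
4505948689285 242944471539
93768792007492801 5055674441052180

√344 → a₀=18, period (1,1,4,1,3,1,4,1,1,36); ℓ=10 even so k=9
a_0=18:  p_0=18·1+0=18,  q_0=18·0+1=1
…
a_4=1:  p_4=1·167+37=204,  q_4=1·9+2=11
…
a_7=4:  p_7=4·983+779=4711,  q_7=4·53+42=254
a_8=1:  p_8=1·4711+983=5694,  q_8=1·254+53=307
a_9=1:  p_9=1·5694+4711=10405,  q_9=1·307+254=561
→ (10405, 561).  Check: 10405²=108264025, 344·561²=108264024, difference 1.
(x_2, y_2) = (10405·10405 + 344·561·561, 10405·561 + 561·10405) = (216528049, 11674410)
(x_3, y_3) = (10405·216528049 + 344·561·11674410, 10405·11674410 + 561·216528049) = (4505948689285, 242944471539)
(x_4, y_4) = (10405·4505948689285 + 344·561·242944471539, 10405·242944471539 + 561·4505948689285) = (93768792007492801, 5055674441052180)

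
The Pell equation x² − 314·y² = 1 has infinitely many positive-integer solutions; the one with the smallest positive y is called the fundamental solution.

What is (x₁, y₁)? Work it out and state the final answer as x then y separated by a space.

d=314: √d = [17; 1,2,1,1,2,1,34] (ℓ=7, odd), read p_13/q_13
k=0  a_k=17  p_k/q_k = 17/1
…
k=2  a_k=2  p_k/q_k = 53/3
…
k=7  a_k=34  p_k/q_k = 15381/868
…
k=9  a_k=2  p_k/q_k = 47029/2654
k=10  a_k=1  p_k/q_k = 62853/3547
k=11  a_k=1  p_k/q_k = 109882/6201
k=12  a_k=2  p_k/q_k = 282617/15949
k=13  a_k=1  p_k/q_k = 392499/22150
(x₁, y₁) = (392499, 22150);  392499² − 314·22150² = 1 ✓

392499 22150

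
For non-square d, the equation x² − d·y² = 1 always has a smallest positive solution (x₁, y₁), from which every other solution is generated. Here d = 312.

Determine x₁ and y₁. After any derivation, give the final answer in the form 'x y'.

√312 → a₀=17, period (1,1,1,34); ℓ=4 even so k=3
i=0: a=17 ⇒ p=17, q=1
…
i=2: a=1 ⇒ p=35, q=2
i=3: a=1 ⇒ p=53, q=3
→ (53, 3).  Check: 53²=2809, 312·3²=2808, difference 1.

53 3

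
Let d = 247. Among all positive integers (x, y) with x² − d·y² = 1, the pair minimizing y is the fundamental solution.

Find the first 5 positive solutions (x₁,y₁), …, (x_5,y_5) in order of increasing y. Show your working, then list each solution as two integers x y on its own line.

85292 5427
14549450527 925759368
2481903468612476 157919736025485
423373021275241155457 26938580249245573872
72220663458733833793864412 4595290773079387237355763

[15; 1,2,1,1,9,1,9,1,1,2,1,30] for √247; ℓ=12 ⇒ convergent index 11
step 0: (15, 1)  from 15·(1,0) + (0,1)
…
step 4: (110, 7)  from 1·(63,4) + (47,3)
…
step 6: (1163, 74)  from 1·(1053,67) + (110,7)
step 7: (11520, 733)  from 9·(1163,74) + (1053,67)
step 8: (12683, 807)  from 1·(11520,733) + (1163,74)
…
step 10: (61089, 3887)  from 2·(24203,1540) + (12683,807)
step 11: (85292, 5427)  from 1·(61089,3887) + (24203,1540)
→ (85292, 5427).  Check: 85292²=7274725264, 247·5427²=7274725263, difference 1.
(x_2, y_2) = (85292·85292 + 247·5427·5427, 85292·5427 + 5427·85292) = (14549450527, 925759368)
(x_3, y_3) = (85292·14549450527 + 247·5427·925759368, 85292·925759368 + 5427·14549450527) = (2481903468612476, 157919736025485)
(x_4, y_4) = (85292·2481903468612476 + 247·5427·157919736025485, 85292·157919736025485 + 5427·2481903468612476) = (423373021275241155457, 26938580249245573872)
(x_5, y_5) = (85292·423373021275241155457 + 247·5427·26938580249245573872, 85292·26938580249245573872 + 5427·423373021275241155457) = (72220663458733833793864412, 4595290773079387237355763)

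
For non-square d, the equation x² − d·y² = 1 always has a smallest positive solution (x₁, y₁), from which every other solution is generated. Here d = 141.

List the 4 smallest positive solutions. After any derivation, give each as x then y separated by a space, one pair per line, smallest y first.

95 8
18049 1520
3429215 288792
651532801 54868960

d=141: √d = [11; 1,6,1,22] (ℓ=4, even), read p_3/q_3
k=0  a_k=11  p_k/q_k = 11/1
k=1  a_k=1  p_k/q_k = 12/1
k=2  a_k=6  p_k/q_k = 83/7
k=3  a_k=1  p_k/q_k = 95/8
→ (95, 8).  Check: 95²=9025, 141·8²=9024, difference 1.
(95+8√141)^2 = 18049 + 1520√141
(95+8√141)^3 = 3429215 + 288792√141
(95+8√141)^4 = 651532801 + 54868960√141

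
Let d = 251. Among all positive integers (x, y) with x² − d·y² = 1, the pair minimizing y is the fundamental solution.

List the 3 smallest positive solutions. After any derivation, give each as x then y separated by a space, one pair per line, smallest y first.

3674890 231957
27009633024199 1704832919460
198514860608593651330 12530146894788486843

√251 = [15; 1,5,2,1,2,…,5,1,30, …], period ℓ=14 (even) → k=13
step 0: (15, 1)  from 15·(1,0) + (0,1)
step 1: (16, 1)  from 1·(15,1) + (1,0)
…
step 6: (1917, 121)  from 2·(808,51) + (301,19)
step 7: (29563, 1866)  from 15·(1917,121) + (808,51)
step 8: (61043, 3853)  from 2·(29563,1866) + (1917,121)
…
step 12: (3097857, 195535)  from 5·(577033,36422) + (212692,13425)
step 13: (3674890, 231957)  from 1·(3097857,195535) + (577033,36422)
→ (3674890, 231957).  Check: 3674890²=13504816512100, 251·231957²=13504816512099, difference 1.
(3674890+231957√251)^2 = 27009633024199 + 1704832919460√251
(3674890+231957√251)^3 = 198514860608593651330 + 12530146894788486843√251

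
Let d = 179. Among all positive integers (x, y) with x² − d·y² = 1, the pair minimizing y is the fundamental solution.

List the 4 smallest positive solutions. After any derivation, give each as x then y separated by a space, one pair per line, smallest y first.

4190210 313191
35115719688199 2624672120220
294284479589372473370 21995854729733779209
2466227538440333747559727201 184334500894152933286567560

[13; 2,1,1,1,3,…,1,2,26] for √179; ℓ=14 ⇒ convergent index 13
k=0  a_k=13  p_k/q_k = 13/1
…
k=3  a_k=1  p_k/q_k = 67/5
k=4  a_k=1  p_k/q_k = 107/8
…
k=7  a_k=13  p_k/q_k = 26999/2018
k=8  a_k=5  p_k/q_k = 137042/10243
…
k=10  a_k=1  p_k/q_k = 575167/42990
…
k=12  a_k=1  p_k/q_k = 1588459/118727
k=13  a_k=2  p_k/q_k = 4190210/313191
fundamental: x₁=4190210, y₁=313191  (since 17557859844100 − 179·98088602481 = 1)
k=2:  x_2 = 4190210·4190210+179·313191·313191 = 35115719688199,  y_2 = 4190210·313191+313191·4190210 = 2624672120220
k=3:  x_3 = 4190210·35115719688199+179·313191·2624672120220 = 294284479589372473370,  y_3 = 4190210·2624672120220+313191·35115719688199 = 21995854729733779209
k=4:  x_4 = 4190210·294284479589372473370+179·313191·21995854729733779209 = 2466227538440333747559727201,  y_4 = 4190210·21995854729733779209+313191·294284479589372473370 = 184334500894152933286567560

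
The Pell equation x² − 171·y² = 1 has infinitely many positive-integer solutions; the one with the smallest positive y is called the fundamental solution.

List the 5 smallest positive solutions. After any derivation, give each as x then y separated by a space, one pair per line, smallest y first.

d=171: √d = [13; 13,26] (ℓ=2, even), read p_1/q_1
step 0: (13, 1)  from 13·(1,0) + (0,1)
step 1: (170, 13)  from 13·(13,1) + (1,0)
→ (170, 13).  Check: 170²=28900, 171·13²=28899, difference 1.
k=2:  x_2 = 170·170+171·13·13 = 57799,  y_2 = 170·13+13·170 = 4420
k=3:  x_3 = 170·57799+171·13·4420 = 19651490,  y_3 = 170·4420+13·57799 = 1502787
k=4:  x_4 = 170·19651490+171·13·1502787 = 6681448801,  y_4 = 170·1502787+13·19651490 = 510943160
k=5:  x_5 = 170·6681448801+171·13·510943160 = 2271672940850,  y_5 = 170·510943160+13·6681448801 = 173719171613

170 13
57799 4420
19651490 1502787
6681448801 510943160
2271672940850 173719171613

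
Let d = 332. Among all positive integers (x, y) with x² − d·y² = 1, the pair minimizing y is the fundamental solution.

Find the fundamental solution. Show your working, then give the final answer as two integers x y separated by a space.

√332 = [18; 4,1,1,8,1,1,4,36, …], period ℓ=8 (even) → k=7
i=0: a=18 ⇒ p=18, q=1
i=1: a=4 ⇒ p=73, q=4
…
i=3: a=1 ⇒ p=164, q=9
…
i=5: a=1 ⇒ p=1567, q=86
i=6: a=1 ⇒ p=2970, q=163
i=7: a=4 ⇒ p=13447, q=738
fundamental: x₁=13447, y₁=738  (since 180821809 − 332·544644 = 1)

13447 738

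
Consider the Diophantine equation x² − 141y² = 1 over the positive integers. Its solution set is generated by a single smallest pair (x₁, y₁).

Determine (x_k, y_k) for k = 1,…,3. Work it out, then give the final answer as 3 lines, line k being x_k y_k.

95 8
18049 1520
3429215 288792

[11; 1,6,1,22] for √141; ℓ=4 ⇒ convergent index 3
step 0: (11, 1)  from 11·(1,0) + (0,1)
step 1: (12, 1)  from 1·(11,1) + (1,0)
step 2: (83, 7)  from 6·(12,1) + (11,1)
step 3: (95, 8)  from 1·(83,7) + (12,1)
(x₁, y₁) = (95, 8);  95² − 141·8² = 1 ✓
(95+8√141)^2 = 18049 + 1520√141
(95+8√141)^3 = 3429215 + 288792√141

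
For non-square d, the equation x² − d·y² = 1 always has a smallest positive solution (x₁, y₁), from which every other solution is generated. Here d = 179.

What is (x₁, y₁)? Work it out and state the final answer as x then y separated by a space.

4190210 313191

d=179: √d = [13; 2,1,1,1,3,…,1,2,26] (ℓ=14, even), read p_13/q_13
step 0: (13, 1)  from 13·(1,0) + (0,1)
step 1: (27, 2)  from 2·(13,1) + (1,0)
step 2: (40, 3)  from 1·(27,2) + (13,1)
…
step 5: (388, 29)  from 3·(107,8) + (67,5)
step 6: (2047, 153)  from 5·(388,29) + (107,8)
…
step 9: (438125, 32747)  from 3·(137042,10243) + (26999,2018)
step 10: (575167, 42990)  from 1·(438125,32747) + (137042,10243)
step 11: (1013292, 75737)  from 1·(575167,42990) + (438125,32747)
step 12: (1588459, 118727)  from 1·(1013292,75737) + (575167,42990)
step 13: (4190210, 313191)  from 2·(1588459,118727) + (1013292,75737)
fundamental: x₁=4190210, y₁=313191  (since 17557859844100 − 179·98088602481 = 1)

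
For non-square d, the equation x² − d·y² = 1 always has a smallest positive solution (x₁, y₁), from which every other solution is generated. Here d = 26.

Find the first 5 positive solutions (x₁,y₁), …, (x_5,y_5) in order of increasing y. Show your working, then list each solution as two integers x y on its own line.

√26 = [5; 10, …], period ℓ=1 (odd) → k=1
step 0: (5, 1)  from 5·(1,0) + (0,1)
step 1: (51, 10)  from 10·(5,1) + (1,0)
fundamental: x₁=51, y₁=10  (since 2601 − 26·100 = 1)
k=2:  x_2 = 51·51+26·10·10 = 5201,  y_2 = 51·10+10·51 = 1020
k=3:  x_3 = 51·5201+26·10·1020 = 530451,  y_3 = 51·1020+10·5201 = 104030
k=4:  x_4 = 51·530451+26·10·104030 = 54100801,  y_4 = 51·104030+10·530451 = 10610040
k=5:  x_5 = 51·54100801+26·10·10610040 = 5517751251,  y_5 = 51·10610040+10·54100801 = 1082120050

51 10
5201 1020
530451 104030
54100801 10610040
5517751251 1082120050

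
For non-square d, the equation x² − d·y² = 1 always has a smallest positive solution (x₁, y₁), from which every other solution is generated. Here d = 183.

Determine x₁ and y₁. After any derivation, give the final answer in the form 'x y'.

[13; 1,1,8,1,1,26] for √183; ℓ=6 ⇒ convergent index 5
i=0: a=13 ⇒ p=13, q=1
i=1: a=1 ⇒ p=14, q=1
…
i=3: a=8 ⇒ p=230, q=17
i=4: a=1 ⇒ p=257, q=19
i=5: a=1 ⇒ p=487, q=36
→ (487, 36).  Check: 487²=237169, 183·36²=237168, difference 1.

487 36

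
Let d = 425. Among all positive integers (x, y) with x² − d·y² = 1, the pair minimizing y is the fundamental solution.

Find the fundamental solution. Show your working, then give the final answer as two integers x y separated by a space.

143649 6968

√425 → a₀=20, period (1,1,1,1,1,1,40); ℓ=7 odd so k=13
k=0  a_k=20  p_k/q_k = 20/1
…
k=2  a_k=1  p_k/q_k = 41/2
k=3  a_k=1  p_k/q_k = 62/3
k=4  a_k=1  p_k/q_k = 103/5
k=5  a_k=1  p_k/q_k = 165/8
k=6  a_k=1  p_k/q_k = 268/13
k=7  a_k=40  p_k/q_k = 10885/528
k=8  a_k=1  p_k/q_k = 11153/541
k=9  a_k=1  p_k/q_k = 22038/1069
…
k=12  a_k=1  p_k/q_k = 88420/4289
k=13  a_k=1  p_k/q_k = 143649/6968
(x₁, y₁) = (143649, 6968);  143649² − 425·6968² = 1 ✓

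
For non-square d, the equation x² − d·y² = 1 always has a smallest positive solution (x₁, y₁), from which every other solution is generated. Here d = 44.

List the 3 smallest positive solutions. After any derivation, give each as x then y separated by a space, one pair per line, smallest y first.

√44 → a₀=6, period (1,1,1,2,1,1,1,12); ℓ=8 even so k=7
k=0  a_k=6  p_k/q_k = 6/1
…
k=4  a_k=2  p_k/q_k = 53/8
…
k=6  a_k=1  p_k/q_k = 126/19
k=7  a_k=1  p_k/q_k = 199/30
→ (199, 30).  Check: 199²=39601, 44·30²=39600, difference 1.
n=2: (199,30)∘(199,30) = (199·199+44·30·30, 199·30+30·199) = (79201,11940)
n=3: (79201,11940)∘(199,30) = (199·79201+44·30·11940, 199·11940+30·79201) = (31521799,4752090)

199 30
79201 11940
31521799 4752090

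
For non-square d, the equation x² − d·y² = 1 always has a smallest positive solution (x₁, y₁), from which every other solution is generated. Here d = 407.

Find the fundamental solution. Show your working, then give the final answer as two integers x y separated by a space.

2663 132

d=407: √d = [20; 5,1,2,1,5,40] (ℓ=6, even), read p_5/q_5
step 0: (20, 1)  from 20·(1,0) + (0,1)
step 1: (101, 5)  from 5·(20,1) + (1,0)
…
step 4: (464, 23)  from 1·(343,17) + (121,6)
step 5: (2663, 132)  from 5·(464,23) + (343,17)
→ (2663, 132).  Check: 2663²=7091569, 407·132²=7091568, difference 1.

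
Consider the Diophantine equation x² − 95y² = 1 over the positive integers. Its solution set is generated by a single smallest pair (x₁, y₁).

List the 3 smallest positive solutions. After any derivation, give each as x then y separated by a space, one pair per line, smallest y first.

√95 → a₀=9, period (1,2,1,18); ℓ=4 even so k=3
k=0  a_k=9  p_k/q_k = 9/1
k=1  a_k=1  p_k/q_k = 10/1
k=2  a_k=2  p_k/q_k = 29/3
k=3  a_k=1  p_k/q_k = 39/4
(x₁, y₁) = (39, 4);  39² − 95·4² = 1 ✓
n=2: (39,4)∘(39,4) = (39·39+95·4·4, 39·4+4·39) = (3041,312)
n=3: (3041,312)∘(39,4) = (39·3041+95·4·312, 39·312+4·3041) = (237159,24332)

39 4
3041 312
237159 24332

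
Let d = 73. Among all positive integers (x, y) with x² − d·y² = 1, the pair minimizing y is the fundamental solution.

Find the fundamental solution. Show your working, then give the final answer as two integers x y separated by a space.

2281249 267000

d=73: √d = [8; 1,1,5,5,1,1,16] (ℓ=7, odd), read p_13/q_13
a_0=8:  p_0=8·1+0=8,  q_0=8·0+1=1
a_1=1:  p_1=1·8+1=9,  q_1=1·1+0=1
…
a_3=5:  p_3=5·17+9=94,  q_3=5·2+1=11
…
a_5=1:  p_5=1·487+94=581,  q_5=1·57+11=68
…
a_9=1:  p_9=1·18737+17669=36406,  q_9=1·2193+2068=4261
…
a_11=5:  p_11=5·200767+36406=1040241,  q_11=5·23498+4261=121751
a_12=1:  p_12=1·1040241+200767=1241008,  q_12=1·121751+23498=145249
a_13=1:  p_13=1·1241008+1040241=2281249,  q_13=1·145249+121751=267000
→ (2281249, 267000).  Check: 2281249²=5204097000001, 73·267000²=5204097000000, difference 1.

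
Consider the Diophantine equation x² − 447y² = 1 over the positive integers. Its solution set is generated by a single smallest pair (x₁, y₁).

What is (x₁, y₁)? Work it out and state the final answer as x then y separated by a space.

148 7

√447 = [21; 7,42, …], period ℓ=2 (even) → k=1
step 0: (21, 1)  from 21·(1,0) + (0,1)
step 1: (148, 7)  from 7·(21,1) + (1,0)
(x₁, y₁) = (148, 7);  148² − 447·7² = 1 ✓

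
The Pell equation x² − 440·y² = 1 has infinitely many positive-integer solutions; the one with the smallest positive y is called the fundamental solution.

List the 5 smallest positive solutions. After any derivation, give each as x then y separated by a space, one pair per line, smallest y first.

√440 → a₀=20, period (1,40); ℓ=2 even so k=1
k=0  a_k=20  p_k/q_k = 20/1
k=1  a_k=1  p_k/q_k = 21/1
(x₁, y₁) = (21, 1);  21² − 440·1² = 1 ✓
(x_2, y_2) = (21·21 + 440·1·1, 21·1 + 1·21) = (881, 42)
(x_3, y_3) = (21·881 + 440·1·42, 21·42 + 1·881) = (36981, 1763)
(x_4, y_4) = (21·36981 + 440·1·1763, 21·1763 + 1·36981) = (1552321, 74004)
(x_5, y_5) = (21·1552321 + 440·1·74004, 21·74004 + 1·1552321) = (65160501, 3106405)

21 1
881 42
36981 1763
1552321 74004
65160501 3106405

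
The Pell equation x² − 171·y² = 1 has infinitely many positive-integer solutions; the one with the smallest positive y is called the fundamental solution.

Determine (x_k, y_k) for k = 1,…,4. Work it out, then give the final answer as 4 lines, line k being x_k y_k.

170 13
57799 4420
19651490 1502787
6681448801 510943160

√171 → a₀=13, period (13,26); ℓ=2 even so k=1
k=0  a_k=13  p_k/q_k = 13/1
k=1  a_k=13  p_k/q_k = 170/13
→ (170, 13).  Check: 170²=28900, 171·13²=28899, difference 1.
(x_2, y_2) = (170·170 + 171·13·13, 170·13 + 13·170) = (57799, 4420)
(x_3, y_3) = (170·57799 + 171·13·4420, 170·4420 + 13·57799) = (19651490, 1502787)
(x_4, y_4) = (170·19651490 + 171·13·1502787, 170·1502787 + 13·19651490) = (6681448801, 510943160)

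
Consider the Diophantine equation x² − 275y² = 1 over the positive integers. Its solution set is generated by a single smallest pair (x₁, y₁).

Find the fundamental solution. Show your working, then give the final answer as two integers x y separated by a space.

√275 → a₀=16, period (1,1,2,1,1,32); ℓ=6 even so k=5
step 0: (16, 1)  from 16·(1,0) + (0,1)
…
step 3: (83, 5)  from 2·(33,2) + (17,1)
step 4: (116, 7)  from 1·(83,5) + (33,2)
step 5: (199, 12)  from 1·(116,7) + (83,5)
→ (199, 12).  Check: 199²=39601, 275·12²=39600, difference 1.

199 12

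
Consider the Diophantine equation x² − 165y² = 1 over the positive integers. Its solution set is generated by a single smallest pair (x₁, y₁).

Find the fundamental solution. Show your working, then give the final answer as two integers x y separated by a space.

√165 = [12; 1,5,2,5,1,24, …], period ℓ=6 (even) → k=5
step 0: (12, 1)  from 12·(1,0) + (0,1)
…
step 2: (77, 6)  from 5·(13,1) + (12,1)
…
step 4: (912, 71)  from 5·(167,13) + (77,6)
step 5: (1079, 84)  from 1·(912,71) + (167,13)
→ (1079, 84).  Check: 1079²=1164241, 165·84²=1164240, difference 1.

1079 84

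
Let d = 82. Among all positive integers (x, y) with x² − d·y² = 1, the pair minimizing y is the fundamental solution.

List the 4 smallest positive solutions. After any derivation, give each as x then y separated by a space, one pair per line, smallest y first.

√82 = [9; 18, …], period ℓ=1 (odd) → k=1
step 0: (9, 1)  from 9·(1,0) + (0,1)
step 1: (163, 18)  from 18·(9,1) + (1,0)
→ (163, 18).  Check: 163²=26569, 82·18²=26568, difference 1.
(163+18√82)^2 = 53137 + 5868√82
(163+18√82)^3 = 17322499 + 1912950√82
(163+18√82)^4 = 5647081537 + 623615832√82

163 18
53137 5868
17322499 1912950
5647081537 623615832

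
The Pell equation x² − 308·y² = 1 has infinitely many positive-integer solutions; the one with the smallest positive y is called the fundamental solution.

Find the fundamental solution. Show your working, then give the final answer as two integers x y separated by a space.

√308 → a₀=17, period (1,1,4,1,1,34); ℓ=6 even so k=5
k=0  a_k=17  p_k/q_k = 17/1
…
k=3  a_k=4  p_k/q_k = 158/9
k=4  a_k=1  p_k/q_k = 193/11
k=5  a_k=1  p_k/q_k = 351/20
fundamental: x₁=351, y₁=20  (since 123201 − 308·400 = 1)

351 20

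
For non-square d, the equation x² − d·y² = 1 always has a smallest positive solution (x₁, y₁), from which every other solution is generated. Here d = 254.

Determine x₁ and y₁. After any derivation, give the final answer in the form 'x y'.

255 16

[15; 1,14,1,30] for √254; ℓ=4 ⇒ convergent index 3
a_0=15:  p_0=15·1+0=15,  q_0=15·0+1=1
a_1=1:  p_1=1·15+1=16,  q_1=1·1+0=1
a_2=14:  p_2=14·16+15=239,  q_2=14·1+1=15
a_3=1:  p_3=1·239+16=255,  q_3=1·15+1=16
→ (255, 16).  Check: 255²=65025, 254·16²=65024, difference 1.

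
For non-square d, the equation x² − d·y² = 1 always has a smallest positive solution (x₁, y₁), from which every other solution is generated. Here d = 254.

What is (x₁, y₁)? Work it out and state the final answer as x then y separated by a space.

d=254: √d = [15; 1,14,1,30] (ℓ=4, even), read p_3/q_3
i=0: a=15 ⇒ p=15, q=1
…
i=2: a=14 ⇒ p=239, q=15
i=3: a=1 ⇒ p=255, q=16
(x₁, y₁) = (255, 16);  255² − 254·16² = 1 ✓

255 16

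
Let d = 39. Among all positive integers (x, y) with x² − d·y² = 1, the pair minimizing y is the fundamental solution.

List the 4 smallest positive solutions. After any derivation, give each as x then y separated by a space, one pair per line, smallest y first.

[6; 4,12] for √39; ℓ=2 ⇒ convergent index 1
step 0: (6, 1)  from 6·(1,0) + (0,1)
step 1: (25, 4)  from 4·(6,1) + (1,0)
(x₁, y₁) = (25, 4);  25² − 39·4² = 1 ✓
k=2:  x_2 = 25·25+39·4·4 = 1249,  y_2 = 25·4+4·25 = 200
k=3:  x_3 = 25·1249+39·4·200 = 62425,  y_3 = 25·200+4·1249 = 9996
k=4:  x_4 = 25·62425+39·4·9996 = 3120001,  y_4 = 25·9996+4·62425 = 499600

25 4
1249 200
62425 9996
3120001 499600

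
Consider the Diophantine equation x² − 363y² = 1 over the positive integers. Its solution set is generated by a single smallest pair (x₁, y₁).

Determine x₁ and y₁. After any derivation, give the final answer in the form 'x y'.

√363 = [19; 19,38, …], period ℓ=2 (even) → k=1
a_0=19:  p_0=19·1+0=19,  q_0=19·0+1=1
a_1=19:  p_1=19·19+1=362,  q_1=19·1+0=19
fundamental: x₁=362, y₁=19  (since 131044 − 363·361 = 1)

362 19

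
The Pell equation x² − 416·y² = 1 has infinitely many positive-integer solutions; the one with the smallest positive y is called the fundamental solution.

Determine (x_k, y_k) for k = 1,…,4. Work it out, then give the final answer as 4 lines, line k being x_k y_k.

√416 → a₀=20, period (2,1,1,9,1,1,2,40); ℓ=8 even so k=7
i=0: a=20 ⇒ p=20, q=1
i=1: a=2 ⇒ p=41, q=2
i=2: a=1 ⇒ p=61, q=3
…
i=4: a=9 ⇒ p=979, q=48
i=5: a=1 ⇒ p=1081, q=53
i=6: a=1 ⇒ p=2060, q=101
i=7: a=2 ⇒ p=5201, q=255
fundamental: x₁=5201, y₁=255  (since 27050401 − 416·65025 = 1)
(x_2, y_2) = (5201·5201 + 416·255·255, 5201·255 + 255·5201) = (54100801, 2652510)
(x_3, y_3) = (5201·54100801 + 416·255·2652510, 5201·2652510 + 255·54100801) = (562756526801, 27591408765)
(x_4, y_4) = (5201·562756526801 + 416·255·27591408765, 5201·27591408765 + 255·562756526801) = (5853793337683201, 287005831321020)

5201 255
54100801 2652510
562756526801 27591408765
5853793337683201 287005831321020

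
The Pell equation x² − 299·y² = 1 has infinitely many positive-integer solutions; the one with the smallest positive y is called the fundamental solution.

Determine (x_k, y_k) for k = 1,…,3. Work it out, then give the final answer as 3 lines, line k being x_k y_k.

415 24
344449 19920
285892255 16533576

d=299: √d = [17; 3,2,3,34] (ℓ=4, even), read p_3/q_3
k=0  a_k=17  p_k/q_k = 17/1
…
k=2  a_k=2  p_k/q_k = 121/7
k=3  a_k=3  p_k/q_k = 415/24
(x₁, y₁) = (415, 24);  415² − 299·24² = 1 ✓
(x_2, y_2) = (415·415 + 299·24·24, 415·24 + 24·415) = (344449, 19920)
(x_3, y_3) = (415·344449 + 299·24·19920, 415·19920 + 24·344449) = (285892255, 16533576)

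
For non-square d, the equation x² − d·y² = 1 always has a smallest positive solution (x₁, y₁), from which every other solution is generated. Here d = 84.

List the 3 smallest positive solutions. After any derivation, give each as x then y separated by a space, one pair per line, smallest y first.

d=84: √d = [9; 6,18] (ℓ=2, even), read p_1/q_1
a_0=9:  p_0=9·1+0=9,  q_0=9·0+1=1
a_1=6:  p_1=6·9+1=55,  q_1=6·1+0=6
→ (55, 6).  Check: 55²=3025, 84·6²=3024, difference 1.
n=2: (55,6)∘(55,6) = (55·55+84·6·6, 55·6+6·55) = (6049,660)
n=3: (6049,660)∘(55,6) = (55·6049+84·6·660, 55·660+6·6049) = (665335,72594)

55 6
6049 660
665335 72594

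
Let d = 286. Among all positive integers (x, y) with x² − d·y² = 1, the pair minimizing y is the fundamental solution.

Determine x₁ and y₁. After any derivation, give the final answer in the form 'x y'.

√286 → a₀=16, period (1,10,3,3,2,3,3,10,1,32); ℓ=10 even so k=9
step 0: (16, 1)  from 16·(1,0) + (0,1)
step 1: (17, 1)  from 1·(16,1) + (1,0)
…
step 3: (575, 34)  from 3·(186,11) + (17,1)
…
step 5: (4397, 260)  from 2·(1911,113) + (575,34)
step 6: (15102, 893)  from 3·(4397,260) + (1911,113)
…
step 8: (512132, 30283)  from 10·(49703,2939) + (15102,893)
step 9: (561835, 33222)  from 1·(512132,30283) + (49703,2939)
fundamental: x₁=561835, y₁=33222  (since 315658567225 − 286·1103701284 = 1)

561835 33222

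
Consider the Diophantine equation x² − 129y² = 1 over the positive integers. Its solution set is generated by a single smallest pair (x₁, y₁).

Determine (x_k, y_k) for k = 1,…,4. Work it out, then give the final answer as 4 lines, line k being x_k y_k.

d=129: √d = [11; 2,1,3,1,6,1,3,1,2,22] (ℓ=10, even), read p_9/q_9
i=0: a=11 ⇒ p=11, q=1
…
i=7: a=3 ⇒ p=4793, q=422
i=8: a=1 ⇒ p=6031, q=531
i=9: a=2 ⇒ p=16855, q=1484
→ (16855, 1484).  Check: 16855²=284091025, 129·1484²=284091024, difference 1.
k=2:  x_2 = 16855·16855+129·1484·1484 = 568182049,  y_2 = 16855·1484+1484·16855 = 50025640
k=3:  x_3 = 16855·568182049+129·1484·50025640 = 19153416854935,  y_3 = 16855·50025640+1484·568182049 = 1686364322916
k=4:  x_4 = 16855·19153416854935+129·1484·1686364322916 = 645661681611676801,  y_4 = 16855·1686364322916+1484·19153416854935 = 56847341275472720

16855 1484
568182049 50025640
19153416854935 1686364322916
645661681611676801 56847341275472720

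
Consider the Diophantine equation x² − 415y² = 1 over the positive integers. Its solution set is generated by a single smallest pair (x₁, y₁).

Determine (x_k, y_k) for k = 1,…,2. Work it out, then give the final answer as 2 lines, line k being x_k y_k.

√415 = [20; 2,1,2,4,6,…,1,2,40, …], period ℓ=16 (even) → k=15
step 0: (20, 1)  from 20·(1,0) + (0,1)
step 1: (41, 2)  from 2·(20,1) + (1,0)
…
step 5: (4441, 218)  from 6·(713,35) + (163,8)
…
step 13: (4730294, 232201)  from 2·(2110961,103623) + (508372,24955)
step 14: (6841255, 335824)  from 1·(4730294,232201) + (2110961,103623)
step 15: (18412804, 903849)  from 2·(6841255,335824) + (4730294,232201)
→ (18412804, 903849).  Check: 18412804²=339031351142416, 415·903849²=339031351142415, difference 1.
n=2: (18412804,903849)∘(18412804,903849) = (18412804·18412804+415·903849·903849, 18412804·903849+903849·18412804) = (678062702284831,33284788965192)

18412804 903849
678062702284831 33284788965192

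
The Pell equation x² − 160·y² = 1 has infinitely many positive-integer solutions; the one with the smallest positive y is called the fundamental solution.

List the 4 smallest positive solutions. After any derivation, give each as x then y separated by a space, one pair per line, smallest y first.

721 57
1039681 82194
1499219281 118523691
2161873163521 170911080228

√160 → a₀=12, period (1,1,1,5,1,1,1,24); ℓ=8 even so k=7
i=0: a=12 ⇒ p=12, q=1
i=1: a=1 ⇒ p=13, q=1
i=2: a=1 ⇒ p=25, q=2
i=3: a=1 ⇒ p=38, q=3
…
i=5: a=1 ⇒ p=253, q=20
i=6: a=1 ⇒ p=468, q=37
i=7: a=1 ⇒ p=721, q=57
(x₁, y₁) = (721, 57);  721² − 160·57² = 1 ✓
n=2: (721,57)∘(721,57) = (721·721+160·57·57, 721·57+57·721) = (1039681,82194)
n=3: (1039681,82194)∘(721,57) = (721·1039681+160·57·82194, 721·82194+57·1039681) = (1499219281,118523691)
n=4: (1499219281,118523691)∘(721,57) = (721·1499219281+160·57·118523691, 721·118523691+57·1499219281) = (2161873163521,170911080228)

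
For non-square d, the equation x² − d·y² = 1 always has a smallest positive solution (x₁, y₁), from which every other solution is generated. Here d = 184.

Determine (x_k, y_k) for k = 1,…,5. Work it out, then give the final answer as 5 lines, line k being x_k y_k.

24335 1794
1184384449 87313980
57643991108495 4249571404806
2805533046066067201 206826640184594040
136545293294391499564175 10066252573534620521994

d=184: √d = [13; 1,1,3,2,1,2,1,2,3,1,1,26] (ℓ=12, even), read p_11/q_11
step 0: (13, 1)  from 13·(1,0) + (0,1)
…
step 2: (27, 2)  from 1·(14,1) + (13,1)
step 3: (95, 7)  from 3·(27,2) + (14,1)
step 4: (217, 16)  from 2·(95,7) + (27,2)
step 5: (312, 23)  from 1·(217,16) + (95,7)
step 6: (841, 62)  from 2·(312,23) + (217,16)
step 7: (1153, 85)  from 1·(841,62) + (312,23)
step 8: (3147, 232)  from 2·(1153,85) + (841,62)
step 9: (10594, 781)  from 3·(3147,232) + (1153,85)
step 10: (13741, 1013)  from 1·(10594,781) + (3147,232)
step 11: (24335, 1794)  from 1·(13741,1013) + (10594,781)
→ (24335, 1794).  Check: 24335²=592192225, 184·1794²=592192224, difference 1.
n=2: (24335,1794)∘(24335,1794) = (24335·24335+184·1794·1794, 24335·1794+1794·24335) = (1184384449,87313980)
n=3: (1184384449,87313980)∘(24335,1794) = (24335·1184384449+184·1794·87313980, 24335·87313980+1794·1184384449) = (57643991108495,4249571404806)
n=4: (57643991108495,4249571404806)∘(24335,1794) = (24335·57643991108495+184·1794·4249571404806, 24335·4249571404806+1794·57643991108495) = (2805533046066067201,206826640184594040)
n=5: (2805533046066067201,206826640184594040)∘(24335,1794) = (24335·2805533046066067201+184·1794·206826640184594040, 24335·206826640184594040+1794·2805533046066067201) = (136545293294391499564175,10066252573534620521994)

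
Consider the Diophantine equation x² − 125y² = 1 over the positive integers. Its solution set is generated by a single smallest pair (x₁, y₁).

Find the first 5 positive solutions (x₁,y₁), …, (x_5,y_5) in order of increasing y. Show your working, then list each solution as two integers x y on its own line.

930249 83204
1730726404001 154800875592
3220013013190122249 288006719437081612
5990827771012465337616001 535835925499096664087184
11145923086309929722690704506249 996921667718930338621440576020

d=125: √d = [11; 5,1,1,5,22] (ℓ=5, odd), read p_9/q_9
i=0: a=11 ⇒ p=11, q=1
i=1: a=5 ⇒ p=56, q=5
i=2: a=1 ⇒ p=67, q=6
i=3: a=1 ⇒ p=123, q=11
i=4: a=5 ⇒ p=682, q=61
i=5: a=22 ⇒ p=15127, q=1353
i=6: a=5 ⇒ p=76317, q=6826
…
i=8: a=1 ⇒ p=167761, q=15005
i=9: a=5 ⇒ p=930249, q=83204
fundamental: x₁=930249, y₁=83204  (since 865363202001 − 125·6922905616 = 1)
(x_2, y_2) = (930249·930249 + 125·83204·83204, 930249·83204 + 83204·930249) = (1730726404001, 154800875592)
(x_3, y_3) = (930249·1730726404001 + 125·83204·154800875592, 930249·154800875592 + 83204·1730726404001) = (3220013013190122249, 288006719437081612)
(x_4, y_4) = (930249·3220013013190122249 + 125·83204·288006719437081612, 930249·288006719437081612 + 83204·3220013013190122249) = (5990827771012465337616001, 535835925499096664087184)
(x_5, y_5) = (930249·5990827771012465337616001 + 125·83204·535835925499096664087184, 930249·535835925499096664087184 + 83204·5990827771012465337616001) = (11145923086309929722690704506249, 996921667718930338621440576020)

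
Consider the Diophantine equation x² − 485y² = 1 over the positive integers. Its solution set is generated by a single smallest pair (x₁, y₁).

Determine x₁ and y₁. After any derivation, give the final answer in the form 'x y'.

969 44

√485 = [22; 44, …], period ℓ=1 (odd) → k=1
step 0: (22, 1)  from 22·(1,0) + (0,1)
step 1: (969, 44)  from 44·(22,1) + (1,0)
(x₁, y₁) = (969, 44);  969² − 485·44² = 1 ✓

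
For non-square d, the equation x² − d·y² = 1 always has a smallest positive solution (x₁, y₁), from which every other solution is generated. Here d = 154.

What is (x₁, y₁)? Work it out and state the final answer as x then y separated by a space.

√154 → a₀=12, period (2,2,3,1,2,1,3,2,2,24); ℓ=10 even so k=9
step 0: (12, 1)  from 12·(1,0) + (0,1)
step 1: (25, 2)  from 2·(12,1) + (1,0)
…
step 3: (211, 17)  from 3·(62,5) + (25,2)
step 4: (273, 22)  from 1·(211,17) + (62,5)
…
step 8: (8724, 703)  from 2·(3847,310) + (1030,83)
step 9: (21295, 1716)  from 2·(8724,703) + (3847,310)
(x₁, y₁) = (21295, 1716);  21295² − 154·1716² = 1 ✓

21295 1716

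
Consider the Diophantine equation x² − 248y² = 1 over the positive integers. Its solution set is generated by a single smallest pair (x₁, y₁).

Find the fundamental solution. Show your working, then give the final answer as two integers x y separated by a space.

√248 → a₀=15, period (1,2,1,30); ℓ=4 even so k=3
k=0  a_k=15  p_k/q_k = 15/1
k=1  a_k=1  p_k/q_k = 16/1
k=2  a_k=2  p_k/q_k = 47/3
k=3  a_k=1  p_k/q_k = 63/4
fundamental: x₁=63, y₁=4  (since 3969 − 248·16 = 1)

63 4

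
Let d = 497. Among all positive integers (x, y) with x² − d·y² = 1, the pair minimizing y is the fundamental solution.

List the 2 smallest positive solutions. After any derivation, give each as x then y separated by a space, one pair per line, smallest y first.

1201887 53912
2889064721537 129592263888

√497 → a₀=22, period (3,2,2,5,6,5,2,2,3,44); ℓ=10 even so k=9
step 0: (22, 1)  from 22·(1,0) + (0,1)
…
step 3: (379, 17)  from 2·(156,7) + (67,3)
…
step 5: (12685, 569)  from 6·(2051,92) + (379,17)
step 6: (65476, 2937)  from 5·(12685,569) + (2051,92)
…
step 8: (352750, 15823)  from 2·(143637,6443) + (65476,2937)
step 9: (1201887, 53912)  from 3·(352750,15823) + (143637,6443)
(x₁, y₁) = (1201887, 53912);  1201887² − 497·53912² = 1 ✓
(1201887+53912√497)^2 = 2889064721537 + 129592263888√497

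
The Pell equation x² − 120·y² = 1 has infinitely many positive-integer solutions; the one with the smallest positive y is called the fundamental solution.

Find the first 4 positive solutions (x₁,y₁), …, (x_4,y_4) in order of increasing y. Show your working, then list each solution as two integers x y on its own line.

√120 = [10; 1,20, …], period ℓ=2 (even) → k=1
i=0: a=10 ⇒ p=10, q=1
i=1: a=1 ⇒ p=11, q=1
(x₁, y₁) = (11, 1);  11² − 120·1² = 1 ✓
k=2:  x_2 = 11·11+120·1·1 = 241,  y_2 = 11·1+1·11 = 22
k=3:  x_3 = 11·241+120·1·22 = 5291,  y_3 = 11·22+1·241 = 483
k=4:  x_4 = 11·5291+120·1·483 = 116161,  y_4 = 11·483+1·5291 = 10604

11 1
241 22
5291 483
116161 10604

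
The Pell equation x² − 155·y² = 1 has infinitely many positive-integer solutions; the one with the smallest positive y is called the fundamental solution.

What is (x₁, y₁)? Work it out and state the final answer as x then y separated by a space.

249 20

√155 = [12; 2,4,2,24, …], period ℓ=4 (even) → k=3
step 0: (12, 1)  from 12·(1,0) + (0,1)
…
step 2: (112, 9)  from 4·(25,2) + (12,1)
step 3: (249, 20)  from 2·(112,9) + (25,2)
→ (249, 20).  Check: 249²=62001, 155·20²=62000, difference 1.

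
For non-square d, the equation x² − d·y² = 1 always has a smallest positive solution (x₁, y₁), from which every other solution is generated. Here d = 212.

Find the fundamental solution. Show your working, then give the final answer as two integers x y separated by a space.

66249 4550

[14; 1,1,3,1,1,…,1,1,28] for √212; ℓ=14 ⇒ convergent index 13
a_0=14:  p_0=14·1+0=14,  q_0=14·0+1=1
…
a_2=1:  p_2=1·15+14=29,  q_2=1·1+1=2
…
a_4=1:  p_4=1·102+29=131,  q_4=1·7+2=9
…
a_8=1:  p_8=1·2417+364=2781,  q_8=1·166+25=191
…
a_12=1:  p_12=1·29135+7979=37114,  q_12=1·2001+548=2549
a_13=1:  p_13=1·37114+29135=66249,  q_13=1·2549+2001=4550
(x₁, y₁) = (66249, 4550);  66249² − 212·4550² = 1 ✓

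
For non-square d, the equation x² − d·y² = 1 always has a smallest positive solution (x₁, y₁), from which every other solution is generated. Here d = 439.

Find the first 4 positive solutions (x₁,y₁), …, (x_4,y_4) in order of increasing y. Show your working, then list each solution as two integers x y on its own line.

440 21
387199 18480
340734680 16262379
299846131201 14310875040

d=439: √d = [20; 1,19,1,40] (ℓ=4, even), read p_3/q_3
a_0=20:  p_0=20·1+0=20,  q_0=20·0+1=1
a_1=1:  p_1=1·20+1=21,  q_1=1·1+0=1
a_2=19:  p_2=19·21+20=419,  q_2=19·1+1=20
a_3=1:  p_3=1·419+21=440,  q_3=1·20+1=21
(x₁, y₁) = (440, 21);  440² − 439·21² = 1 ✓
(x_2, y_2) = (440·440 + 439·21·21, 440·21 + 21·440) = (387199, 18480)
(x_3, y_3) = (440·387199 + 439·21·18480, 440·18480 + 21·387199) = (340734680, 16262379)
(x_4, y_4) = (440·340734680 + 439·21·16262379, 440·16262379 + 21·340734680) = (299846131201, 14310875040)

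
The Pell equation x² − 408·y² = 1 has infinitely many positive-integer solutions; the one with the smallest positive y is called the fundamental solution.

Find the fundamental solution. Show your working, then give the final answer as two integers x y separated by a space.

[20; 5,40] for √408; ℓ=2 ⇒ convergent index 1
a_0=20:  p_0=20·1+0=20,  q_0=20·0+1=1
a_1=5:  p_1=5·20+1=101,  q_1=5·1+0=5
→ (101, 5).  Check: 101²=10201, 408·5²=10200, difference 1.

101 5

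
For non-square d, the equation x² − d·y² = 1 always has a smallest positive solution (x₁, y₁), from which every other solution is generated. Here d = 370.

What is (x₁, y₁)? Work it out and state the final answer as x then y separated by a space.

213859 11118

√370 = [19; 4,4,38, …], period ℓ=3 (odd) → k=5
k=0  a_k=19  p_k/q_k = 19/1
k=1  a_k=4  p_k/q_k = 77/4
…
k=3  a_k=38  p_k/q_k = 12503/650
k=4  a_k=4  p_k/q_k = 50339/2617
k=5  a_k=4  p_k/q_k = 213859/11118
→ (213859, 11118).  Check: 213859²=45735671881, 370·11118²=45735671880, difference 1.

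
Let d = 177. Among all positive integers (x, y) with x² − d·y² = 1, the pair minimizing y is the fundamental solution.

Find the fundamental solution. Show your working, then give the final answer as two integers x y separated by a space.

√177 = [13; 3,3,2,8,2,3,3,26, …], period ℓ=8 (even) → k=7
step 0: (13, 1)  from 13·(1,0) + (0,1)
…
step 3: (306, 23)  from 2·(133,10) + (40,3)
…
step 5: (5468, 411)  from 2·(2581,194) + (306,23)
step 6: (18985, 1427)  from 3·(5468,411) + (2581,194)
step 7: (62423, 4692)  from 3·(18985,1427) + (5468,411)
(x₁, y₁) = (62423, 4692);  62423² − 177·4692² = 1 ✓

62423 4692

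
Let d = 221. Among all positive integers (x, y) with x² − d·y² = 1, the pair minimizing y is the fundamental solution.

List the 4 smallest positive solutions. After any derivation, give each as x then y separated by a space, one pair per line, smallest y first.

[14; 1,6,2,6,1,28] for √221; ℓ=6 ⇒ convergent index 5
k=0  a_k=14  p_k/q_k = 14/1
…
k=2  a_k=6  p_k/q_k = 104/7
k=3  a_k=2  p_k/q_k = 223/15
k=4  a_k=6  p_k/q_k = 1442/97
k=5  a_k=1  p_k/q_k = 1665/112
fundamental: x₁=1665, y₁=112  (since 2772225 − 221·12544 = 1)
(x_2, y_2) = (1665·1665 + 221·112·112, 1665·112 + 112·1665) = (5544449, 372960)
(x_3, y_3) = (1665·5544449 + 221·112·372960, 1665·372960 + 112·5544449) = (18463013505, 1241956688)
(x_4, y_4) = (1665·18463013505 + 221·112·1241956688, 1665·1241956688 + 112·18463013505) = (61481829427201, 4135715398080)

1665 112
5544449 372960
18463013505 1241956688
61481829427201 4135715398080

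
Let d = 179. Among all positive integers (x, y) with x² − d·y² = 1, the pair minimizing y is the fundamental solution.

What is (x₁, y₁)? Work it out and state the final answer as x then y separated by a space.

√179 → a₀=13, period (2,1,1,1,3,…,1,2,26); ℓ=14 even so k=13
i=0: a=13 ⇒ p=13, q=1
i=1: a=2 ⇒ p=27, q=2
i=2: a=1 ⇒ p=40, q=3
i=3: a=1 ⇒ p=67, q=5
i=4: a=1 ⇒ p=107, q=8
…
i=6: a=5 ⇒ p=2047, q=153
i=7: a=13 ⇒ p=26999, q=2018
i=8: a=5 ⇒ p=137042, q=10243
…
i=10: a=1 ⇒ p=575167, q=42990
i=11: a=1 ⇒ p=1013292, q=75737
i=12: a=1 ⇒ p=1588459, q=118727
i=13: a=2 ⇒ p=4190210, q=313191
(x₁, y₁) = (4190210, 313191);  4190210² − 179·313191² = 1 ✓

4190210 313191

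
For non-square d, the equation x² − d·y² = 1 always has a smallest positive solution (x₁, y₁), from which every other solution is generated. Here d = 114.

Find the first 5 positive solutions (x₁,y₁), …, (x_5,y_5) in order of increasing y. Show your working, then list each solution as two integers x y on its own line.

1025 96
2101249 196800
4307559425 403439904
8830494720001 827051606400
18102509868442625 1695455389680096

[10; 1,2,10,2,1,20] for √114; ℓ=6 ⇒ convergent index 5
a_0=10:  p_0=10·1+0=10,  q_0=10·0+1=1
…
a_3=10:  p_3=10·32+11=331,  q_3=10·3+1=31
a_4=2:  p_4=2·331+32=694,  q_4=2·31+3=65
a_5=1:  p_5=1·694+331=1025,  q_5=1·65+31=96
→ (1025, 96).  Check: 1025²=1050625, 114·96²=1050624, difference 1.
(x_2, y_2) = (1025·1025 + 114·96·96, 1025·96 + 96·1025) = (2101249, 196800)
(x_3, y_3) = (1025·2101249 + 114·96·196800, 1025·196800 + 96·2101249) = (4307559425, 403439904)
(x_4, y_4) = (1025·4307559425 + 114·96·403439904, 1025·403439904 + 96·4307559425) = (8830494720001, 827051606400)
(x_5, y_5) = (1025·8830494720001 + 114·96·827051606400, 1025·827051606400 + 96·8830494720001) = (18102509868442625, 1695455389680096)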